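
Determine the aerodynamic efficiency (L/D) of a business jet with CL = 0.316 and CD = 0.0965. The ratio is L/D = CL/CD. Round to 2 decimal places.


Step 1: L/D = CL / CD = 0.316 / 0.0965
Step 2: L/D = 3.27

3.27


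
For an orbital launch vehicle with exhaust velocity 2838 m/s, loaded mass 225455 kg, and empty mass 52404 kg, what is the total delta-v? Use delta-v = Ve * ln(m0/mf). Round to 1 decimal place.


Step 1: Mass ratio m0/mf = 225455 / 52404 = 4.302248
Step 2: ln(4.302248) = 1.459138
Step 3: delta-v = 2838 * 1.459138 = 4141.0 m/s

4141.0


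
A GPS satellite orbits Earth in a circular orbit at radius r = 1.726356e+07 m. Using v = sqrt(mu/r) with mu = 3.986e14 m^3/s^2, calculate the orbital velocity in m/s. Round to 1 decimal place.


Step 1: mu / r = 3.986e14 / 1.726356e+07 = 23089096.3393
Step 2: v = sqrt(23089096.3393) = 4805.1 m/s

4805.1


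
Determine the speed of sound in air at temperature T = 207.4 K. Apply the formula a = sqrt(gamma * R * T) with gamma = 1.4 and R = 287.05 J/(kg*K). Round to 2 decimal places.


Step 1: gamma * R * T = 1.4 * 287.05 * 207.4 = 83347.838
Step 2: a = sqrt(83347.838) = 288.70 m/s

288.70


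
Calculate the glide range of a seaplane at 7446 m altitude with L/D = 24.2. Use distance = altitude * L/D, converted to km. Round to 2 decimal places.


Step 1: Glide distance = altitude * L/D = 7446 * 24.2 = 180193.2 m
Step 2: Convert to km: 180193.2 / 1000 = 180.19 km

180.19


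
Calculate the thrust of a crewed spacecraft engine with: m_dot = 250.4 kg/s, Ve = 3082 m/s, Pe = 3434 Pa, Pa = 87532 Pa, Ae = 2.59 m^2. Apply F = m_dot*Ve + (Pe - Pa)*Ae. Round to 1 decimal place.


Step 1: Momentum thrust = m_dot * Ve = 250.4 * 3082 = 771732.8 N
Step 2: Pressure thrust = (Pe - Pa) * Ae = (3434 - 87532) * 2.59 = -217813.82 N
Step 3: Total thrust F = 771732.8 + -217813.82 = 553919.0 N

553919.0


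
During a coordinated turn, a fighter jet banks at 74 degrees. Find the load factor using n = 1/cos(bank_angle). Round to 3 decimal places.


Step 1: Convert 74 degrees to radians = 1.291544
Step 2: cos(74 deg) = 0.275637
Step 3: n = 1 / 0.275637 = 3.628

3.628


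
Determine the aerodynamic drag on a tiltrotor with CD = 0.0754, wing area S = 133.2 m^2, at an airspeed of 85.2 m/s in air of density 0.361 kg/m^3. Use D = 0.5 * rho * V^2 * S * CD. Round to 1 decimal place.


Step 1: Dynamic pressure q = 0.5 * 0.361 * 85.2^2 = 1310.2567 Pa
Step 2: Drag D = q * S * CD = 1310.2567 * 133.2 * 0.0754
Step 3: D = 13159.3 N

13159.3


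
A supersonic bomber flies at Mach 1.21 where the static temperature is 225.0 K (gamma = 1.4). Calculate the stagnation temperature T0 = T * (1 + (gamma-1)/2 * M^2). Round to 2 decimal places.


Step 1: (gamma-1)/2 = 0.2
Step 2: M^2 = 1.4641
Step 3: 1 + 0.2 * 1.4641 = 1.29282
Step 4: T0 = 225.0 * 1.29282 = 290.88 K

290.88


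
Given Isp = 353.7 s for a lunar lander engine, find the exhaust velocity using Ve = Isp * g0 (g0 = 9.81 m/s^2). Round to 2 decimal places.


Step 1: Ve = Isp * g0 = 353.7 * 9.81
Step 2: Ve = 3469.80 m/s

3469.80


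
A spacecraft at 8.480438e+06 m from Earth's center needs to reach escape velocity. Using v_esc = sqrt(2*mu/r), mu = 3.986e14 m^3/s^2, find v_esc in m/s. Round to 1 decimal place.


Step 1: 2*mu/r = 2 * 3.986e14 / 8.480438e+06 = 94004578.5371
Step 2: v_esc = sqrt(94004578.5371) = 9695.6 m/s

9695.6


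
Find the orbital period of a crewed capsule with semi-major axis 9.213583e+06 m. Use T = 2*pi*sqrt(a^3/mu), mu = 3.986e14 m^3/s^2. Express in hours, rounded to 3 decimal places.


Step 1: a^3 / mu = 7.821421e+20 / 3.986e14 = 1.962223e+06
Step 2: sqrt(1.962223e+06) = 1400.7937 s
Step 3: T = 2*pi * 1400.7937 = 8801.45 s
Step 4: T in hours = 8801.45 / 3600 = 2.445 hours

2.445


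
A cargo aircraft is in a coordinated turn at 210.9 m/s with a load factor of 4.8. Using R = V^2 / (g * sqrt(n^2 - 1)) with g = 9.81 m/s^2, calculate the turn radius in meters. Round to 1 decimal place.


Step 1: V^2 = 210.9^2 = 44478.81
Step 2: n^2 - 1 = 4.8^2 - 1 = 22.04
Step 3: sqrt(22.04) = 4.694678
Step 4: R = 44478.81 / (9.81 * 4.694678) = 965.8 m

965.8


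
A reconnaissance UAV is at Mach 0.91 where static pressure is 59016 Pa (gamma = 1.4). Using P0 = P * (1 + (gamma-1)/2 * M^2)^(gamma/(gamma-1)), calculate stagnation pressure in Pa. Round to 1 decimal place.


Step 1: (gamma-1)/2 * M^2 = 0.2 * 0.8281 = 0.16562
Step 2: 1 + 0.16562 = 1.16562
Step 3: Exponent gamma/(gamma-1) = 3.5
Step 4: P0 = 59016 * 1.16562^3.5 = 100906.5 Pa

100906.5


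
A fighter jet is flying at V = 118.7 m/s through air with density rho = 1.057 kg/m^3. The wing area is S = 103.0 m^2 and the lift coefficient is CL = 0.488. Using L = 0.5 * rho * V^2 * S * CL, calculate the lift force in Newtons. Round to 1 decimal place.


Step 1: Calculate dynamic pressure q = 0.5 * 1.057 * 118.7^2 = 0.5 * 1.057 * 14089.69 = 7446.4012 Pa
Step 2: Multiply by wing area and lift coefficient: L = 7446.4012 * 103.0 * 0.488
Step 3: L = 766979.32 * 0.488 = 374285.9 N

374285.9


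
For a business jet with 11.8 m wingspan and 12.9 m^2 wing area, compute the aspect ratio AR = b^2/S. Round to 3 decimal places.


Step 1: b^2 = 11.8^2 = 139.24
Step 2: AR = 139.24 / 12.9 = 10.794

10.794


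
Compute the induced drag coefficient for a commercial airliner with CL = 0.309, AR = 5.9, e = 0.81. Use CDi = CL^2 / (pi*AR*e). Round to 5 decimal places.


Step 1: CL^2 = 0.309^2 = 0.095481
Step 2: pi * AR * e = 3.14159 * 5.9 * 0.81 = 15.013671
Step 3: CDi = 0.095481 / 15.013671 = 0.00636

0.00636


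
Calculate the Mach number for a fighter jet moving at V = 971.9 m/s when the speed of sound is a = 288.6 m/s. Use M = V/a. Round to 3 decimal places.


Step 1: M = V / a = 971.9 / 288.6
Step 2: M = 3.368

3.368


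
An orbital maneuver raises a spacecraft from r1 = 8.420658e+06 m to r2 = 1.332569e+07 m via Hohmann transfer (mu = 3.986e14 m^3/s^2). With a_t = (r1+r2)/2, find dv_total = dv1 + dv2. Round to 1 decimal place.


Step 1: Transfer semi-major axis a_t = (8.420658e+06 + 1.332569e+07) / 2 = 1.087317e+07 m
Step 2: v1 (circular at r1) = sqrt(mu/r1) = 6880.11 m/s
Step 3: v_t1 = sqrt(mu*(2/r1 - 1/a_t)) = 7616.62 m/s
Step 4: dv1 = |7616.62 - 6880.11| = 736.51 m/s
Step 5: v2 (circular at r2) = 5469.2 m/s, v_t2 = 4813.03 m/s
Step 6: dv2 = |5469.2 - 4813.03| = 656.17 m/s
Step 7: Total delta-v = 736.51 + 656.17 = 1392.7 m/s

1392.7


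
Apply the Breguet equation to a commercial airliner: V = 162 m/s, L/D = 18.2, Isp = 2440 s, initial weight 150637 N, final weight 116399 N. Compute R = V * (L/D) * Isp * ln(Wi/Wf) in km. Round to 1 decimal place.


Step 1: Coefficient = V * (L/D) * Isp = 162 * 18.2 * 2440 = 7194096.0 m
Step 2: Wi/Wf = 150637 / 116399 = 1.294143
Step 3: ln(1.294143) = 0.257849
Step 4: R = 7194096.0 * 0.257849 = 1854990.6 m = 1855.0 km

1855.0


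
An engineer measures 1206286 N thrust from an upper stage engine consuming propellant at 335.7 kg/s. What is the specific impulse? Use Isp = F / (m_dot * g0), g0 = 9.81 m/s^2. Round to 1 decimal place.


Step 1: m_dot * g0 = 335.7 * 9.81 = 3293.22
Step 2: Isp = 1206286 / 3293.22 = 366.3 s

366.3


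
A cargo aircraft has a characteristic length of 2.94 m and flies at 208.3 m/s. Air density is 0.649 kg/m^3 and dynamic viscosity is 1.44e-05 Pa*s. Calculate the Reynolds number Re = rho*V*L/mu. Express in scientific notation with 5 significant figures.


Step 1: Numerator = rho * V * L = 0.649 * 208.3 * 2.94 = 397.448898
Step 2: Re = 397.448898 / 1.44e-05
Step 3: Re = 2.7601e+07

2.7601e+07


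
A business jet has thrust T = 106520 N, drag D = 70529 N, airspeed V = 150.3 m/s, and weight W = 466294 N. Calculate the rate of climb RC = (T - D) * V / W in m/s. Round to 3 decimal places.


Step 1: Excess thrust = T - D = 106520 - 70529 = 35991 N
Step 2: Excess power = 35991 * 150.3 = 5409447.3 W
Step 3: RC = 5409447.3 / 466294 = 11.601 m/s

11.601


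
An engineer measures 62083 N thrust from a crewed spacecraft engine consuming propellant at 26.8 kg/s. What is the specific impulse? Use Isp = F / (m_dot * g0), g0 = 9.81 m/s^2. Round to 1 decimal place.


Step 1: m_dot * g0 = 26.8 * 9.81 = 262.91
Step 2: Isp = 62083 / 262.91 = 236.1 s

236.1


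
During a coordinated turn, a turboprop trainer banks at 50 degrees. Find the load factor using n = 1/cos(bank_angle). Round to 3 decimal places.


Step 1: Convert 50 degrees to radians = 0.872665
Step 2: cos(50 deg) = 0.642788
Step 3: n = 1 / 0.642788 = 1.556

1.556


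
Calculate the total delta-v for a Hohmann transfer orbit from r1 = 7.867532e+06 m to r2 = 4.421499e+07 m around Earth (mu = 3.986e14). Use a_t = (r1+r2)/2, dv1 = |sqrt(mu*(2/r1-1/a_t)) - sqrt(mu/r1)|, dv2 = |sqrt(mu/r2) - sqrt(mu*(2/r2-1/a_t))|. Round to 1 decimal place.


Step 1: Transfer semi-major axis a_t = (7.867532e+06 + 4.421499e+07) / 2 = 2.604126e+07 m
Step 2: v1 (circular at r1) = sqrt(mu/r1) = 7117.86 m/s
Step 3: v_t1 = sqrt(mu*(2/r1 - 1/a_t)) = 9274.77 m/s
Step 4: dv1 = |9274.77 - 7117.86| = 2156.91 m/s
Step 5: v2 (circular at r2) = 3002.51 m/s, v_t2 = 1650.34 m/s
Step 6: dv2 = |3002.51 - 1650.34| = 1352.17 m/s
Step 7: Total delta-v = 2156.91 + 1352.17 = 3509.1 m/s

3509.1


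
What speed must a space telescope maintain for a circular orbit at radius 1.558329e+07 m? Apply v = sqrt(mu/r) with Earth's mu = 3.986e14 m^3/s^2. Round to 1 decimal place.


Step 1: mu / r = 3.986e14 / 1.558329e+07 = 25578680.7536
Step 2: v = sqrt(25578680.7536) = 5057.5 m/s

5057.5


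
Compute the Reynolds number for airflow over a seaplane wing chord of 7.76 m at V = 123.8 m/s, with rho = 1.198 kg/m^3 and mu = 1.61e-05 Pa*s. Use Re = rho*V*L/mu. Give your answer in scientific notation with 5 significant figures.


Step 1: Numerator = rho * V * L = 1.198 * 123.8 * 7.76 = 1150.904224
Step 2: Re = 1150.904224 / 1.61e-05
Step 3: Re = 7.1485e+07

7.1485e+07


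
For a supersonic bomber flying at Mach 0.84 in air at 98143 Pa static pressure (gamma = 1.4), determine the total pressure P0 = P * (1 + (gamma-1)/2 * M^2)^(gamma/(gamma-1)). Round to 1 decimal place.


Step 1: (gamma-1)/2 * M^2 = 0.2 * 0.7056 = 0.14112
Step 2: 1 + 0.14112 = 1.14112
Step 3: Exponent gamma/(gamma-1) = 3.5
Step 4: P0 = 98143 * 1.14112^3.5 = 155782.6 Pa

155782.6


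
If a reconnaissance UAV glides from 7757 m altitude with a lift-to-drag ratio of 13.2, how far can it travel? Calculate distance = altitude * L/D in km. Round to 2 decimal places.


Step 1: Glide distance = altitude * L/D = 7757 * 13.2 = 102392.4 m
Step 2: Convert to km: 102392.4 / 1000 = 102.39 km

102.39


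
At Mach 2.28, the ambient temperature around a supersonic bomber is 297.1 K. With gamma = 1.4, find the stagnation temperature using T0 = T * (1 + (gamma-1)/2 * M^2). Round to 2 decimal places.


Step 1: (gamma-1)/2 = 0.2
Step 2: M^2 = 5.1984
Step 3: 1 + 0.2 * 5.1984 = 2.03968
Step 4: T0 = 297.1 * 2.03968 = 605.99 K

605.99


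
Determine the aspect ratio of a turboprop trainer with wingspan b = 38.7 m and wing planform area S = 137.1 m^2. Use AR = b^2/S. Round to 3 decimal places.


Step 1: b^2 = 38.7^2 = 1497.69
Step 2: AR = 1497.69 / 137.1 = 10.924

10.924


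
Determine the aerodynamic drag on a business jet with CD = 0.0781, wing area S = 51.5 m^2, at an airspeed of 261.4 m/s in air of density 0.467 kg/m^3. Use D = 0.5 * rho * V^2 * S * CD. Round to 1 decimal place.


Step 1: Dynamic pressure q = 0.5 * 0.467 * 261.4^2 = 15955.0457 Pa
Step 2: Drag D = q * S * CD = 15955.0457 * 51.5 * 0.0781
Step 3: D = 64173.6 N

64173.6


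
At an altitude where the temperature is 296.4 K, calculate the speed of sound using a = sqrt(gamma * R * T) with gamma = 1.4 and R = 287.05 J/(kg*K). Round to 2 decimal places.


Step 1: gamma * R * T = 1.4 * 287.05 * 296.4 = 119114.268
Step 2: a = sqrt(119114.268) = 345.13 m/s

345.13


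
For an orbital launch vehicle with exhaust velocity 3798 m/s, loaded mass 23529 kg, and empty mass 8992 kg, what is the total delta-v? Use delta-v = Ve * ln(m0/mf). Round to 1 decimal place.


Step 1: Mass ratio m0/mf = 23529 / 8992 = 2.616659
Step 2: ln(2.616659) = 0.961898
Step 3: delta-v = 3798 * 0.961898 = 3653.3 m/s

3653.3


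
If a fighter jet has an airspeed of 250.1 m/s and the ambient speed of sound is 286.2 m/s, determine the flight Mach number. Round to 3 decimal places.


Step 1: M = V / a = 250.1 / 286.2
Step 2: M = 0.874

0.874


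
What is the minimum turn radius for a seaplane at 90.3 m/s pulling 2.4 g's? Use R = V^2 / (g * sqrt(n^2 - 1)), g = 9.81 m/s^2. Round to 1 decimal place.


Step 1: V^2 = 90.3^2 = 8154.09
Step 2: n^2 - 1 = 2.4^2 - 1 = 4.76
Step 3: sqrt(4.76) = 2.181742
Step 4: R = 8154.09 / (9.81 * 2.181742) = 381.0 m

381.0


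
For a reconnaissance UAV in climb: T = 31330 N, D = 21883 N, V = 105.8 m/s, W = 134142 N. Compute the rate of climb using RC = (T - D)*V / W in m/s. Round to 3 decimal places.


Step 1: Excess thrust = T - D = 31330 - 21883 = 9447 N
Step 2: Excess power = 9447 * 105.8 = 999492.6 W
Step 3: RC = 999492.6 / 134142 = 7.451 m/s

7.451


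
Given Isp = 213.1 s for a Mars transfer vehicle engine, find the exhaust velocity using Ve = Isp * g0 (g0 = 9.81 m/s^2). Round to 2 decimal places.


Step 1: Ve = Isp * g0 = 213.1 * 9.81
Step 2: Ve = 2090.51 m/s

2090.51


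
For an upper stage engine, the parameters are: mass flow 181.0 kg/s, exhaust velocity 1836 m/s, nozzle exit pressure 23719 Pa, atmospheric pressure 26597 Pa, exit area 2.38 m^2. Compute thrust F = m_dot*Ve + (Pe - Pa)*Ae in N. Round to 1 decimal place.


Step 1: Momentum thrust = m_dot * Ve = 181.0 * 1836 = 332316.0 N
Step 2: Pressure thrust = (Pe - Pa) * Ae = (23719 - 26597) * 2.38 = -6849.64 N
Step 3: Total thrust F = 332316.0 + -6849.64 = 325466.4 N

325466.4


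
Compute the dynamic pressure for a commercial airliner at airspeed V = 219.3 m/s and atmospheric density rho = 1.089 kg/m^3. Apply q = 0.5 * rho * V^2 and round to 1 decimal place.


Step 1: V^2 = 219.3^2 = 48092.49
Step 2: q = 0.5 * 1.089 * 48092.49
Step 3: q = 26186.4 Pa

26186.4


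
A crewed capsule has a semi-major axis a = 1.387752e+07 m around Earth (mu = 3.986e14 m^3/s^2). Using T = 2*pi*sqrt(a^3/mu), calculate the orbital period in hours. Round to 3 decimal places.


Step 1: a^3 / mu = 2.672610e+21 / 3.986e14 = 6.704992e+06
Step 2: sqrt(6.704992e+06) = 2589.4 s
Step 3: T = 2*pi * 2589.4 = 16269.68 s
Step 4: T in hours = 16269.68 / 3600 = 4.519 hours

4.519


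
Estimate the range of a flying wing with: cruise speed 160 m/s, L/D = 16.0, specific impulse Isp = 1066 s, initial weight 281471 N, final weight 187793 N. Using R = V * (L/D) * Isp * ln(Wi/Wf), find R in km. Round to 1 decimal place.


Step 1: Coefficient = V * (L/D) * Isp = 160 * 16.0 * 1066 = 2728960.0 m
Step 2: Wi/Wf = 281471 / 187793 = 1.498836
Step 3: ln(1.498836) = 0.404689
Step 4: R = 2728960.0 * 0.404689 = 1104380.4 m = 1104.4 km

1104.4


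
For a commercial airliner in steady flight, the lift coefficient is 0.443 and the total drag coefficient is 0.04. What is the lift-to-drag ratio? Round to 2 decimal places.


Step 1: L/D = CL / CD = 0.443 / 0.04
Step 2: L/D = 11.08

11.08


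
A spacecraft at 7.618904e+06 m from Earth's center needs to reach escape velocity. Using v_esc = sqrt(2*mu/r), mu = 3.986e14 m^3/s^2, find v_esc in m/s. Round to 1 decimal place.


Step 1: 2*mu/r = 2 * 3.986e14 / 7.618904e+06 = 104634472.3598
Step 2: v_esc = sqrt(104634472.3598) = 10229.1 m/s

10229.1


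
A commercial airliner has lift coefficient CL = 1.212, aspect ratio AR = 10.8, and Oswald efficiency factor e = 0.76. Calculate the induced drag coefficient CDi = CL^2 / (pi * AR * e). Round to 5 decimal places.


Step 1: CL^2 = 1.212^2 = 1.468944
Step 2: pi * AR * e = 3.14159 * 10.8 * 0.76 = 25.786193
Step 3: CDi = 1.468944 / 25.786193 = 0.05697

0.05697


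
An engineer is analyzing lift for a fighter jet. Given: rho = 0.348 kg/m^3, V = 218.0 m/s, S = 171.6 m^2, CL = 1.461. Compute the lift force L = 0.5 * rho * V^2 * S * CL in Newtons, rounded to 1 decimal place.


Step 1: Calculate dynamic pressure q = 0.5 * 0.348 * 218.0^2 = 0.5 * 0.348 * 47524.0 = 8269.176 Pa
Step 2: Multiply by wing area and lift coefficient: L = 8269.176 * 171.6 * 1.461
Step 3: L = 1418990.6016 * 1.461 = 2073145.3 N

2073145.3


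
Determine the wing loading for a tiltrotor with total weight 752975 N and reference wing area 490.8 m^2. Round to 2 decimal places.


Step 1: Wing loading = W / S = 752975 / 490.8
Step 2: Wing loading = 1534.18 N/m^2

1534.18


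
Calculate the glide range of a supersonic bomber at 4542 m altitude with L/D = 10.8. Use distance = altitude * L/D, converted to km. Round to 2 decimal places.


Step 1: Glide distance = altitude * L/D = 4542 * 10.8 = 49053.6 m
Step 2: Convert to km: 49053.6 / 1000 = 49.05 km

49.05


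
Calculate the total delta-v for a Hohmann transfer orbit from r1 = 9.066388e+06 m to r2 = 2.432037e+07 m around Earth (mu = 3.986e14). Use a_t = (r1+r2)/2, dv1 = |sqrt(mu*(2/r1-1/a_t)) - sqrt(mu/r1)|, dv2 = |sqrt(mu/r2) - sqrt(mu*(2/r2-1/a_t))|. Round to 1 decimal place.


Step 1: Transfer semi-major axis a_t = (9.066388e+06 + 2.432037e+07) / 2 = 1.669338e+07 m
Step 2: v1 (circular at r1) = sqrt(mu/r1) = 6630.58 m/s
Step 3: v_t1 = sqrt(mu*(2/r1 - 1/a_t)) = 8003.21 m/s
Step 4: dv1 = |8003.21 - 6630.58| = 1372.63 m/s
Step 5: v2 (circular at r2) = 4048.4 m/s, v_t2 = 2983.52 m/s
Step 6: dv2 = |4048.4 - 2983.52| = 1064.88 m/s
Step 7: Total delta-v = 1372.63 + 1064.88 = 2437.5 m/s

2437.5


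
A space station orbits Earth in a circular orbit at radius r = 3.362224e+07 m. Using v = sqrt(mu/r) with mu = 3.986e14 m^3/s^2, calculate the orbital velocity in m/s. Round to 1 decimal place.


Step 1: mu / r = 3.986e14 / 3.362224e+07 = 11855248.1929
Step 2: v = sqrt(11855248.1929) = 3443.1 m/s

3443.1


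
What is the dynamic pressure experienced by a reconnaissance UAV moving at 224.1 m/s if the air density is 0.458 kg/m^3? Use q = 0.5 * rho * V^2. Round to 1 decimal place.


Step 1: V^2 = 224.1^2 = 50220.81
Step 2: q = 0.5 * 0.458 * 50220.81
Step 3: q = 11500.6 Pa

11500.6


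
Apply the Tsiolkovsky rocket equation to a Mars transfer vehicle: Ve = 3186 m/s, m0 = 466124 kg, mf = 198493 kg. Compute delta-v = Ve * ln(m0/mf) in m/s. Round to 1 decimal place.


Step 1: Mass ratio m0/mf = 466124 / 198493 = 2.348315
Step 2: ln(2.348315) = 0.853698
Step 3: delta-v = 3186 * 0.853698 = 2719.9 m/s

2719.9


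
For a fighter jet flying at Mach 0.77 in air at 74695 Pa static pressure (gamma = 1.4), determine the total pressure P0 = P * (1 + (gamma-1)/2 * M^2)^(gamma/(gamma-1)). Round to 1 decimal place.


Step 1: (gamma-1)/2 * M^2 = 0.2 * 0.5929 = 0.11858
Step 2: 1 + 0.11858 = 1.11858
Step 3: Exponent gamma/(gamma-1) = 3.5
Step 4: P0 = 74695 * 1.11858^3.5 = 110567.2 Pa

110567.2


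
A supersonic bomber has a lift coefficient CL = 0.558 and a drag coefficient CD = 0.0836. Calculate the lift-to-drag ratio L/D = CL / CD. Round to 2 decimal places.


Step 1: L/D = CL / CD = 0.558 / 0.0836
Step 2: L/D = 6.67

6.67


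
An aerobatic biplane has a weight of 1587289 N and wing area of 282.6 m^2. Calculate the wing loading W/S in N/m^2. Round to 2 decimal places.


Step 1: Wing loading = W / S = 1587289 / 282.6
Step 2: Wing loading = 5616.73 N/m^2

5616.73


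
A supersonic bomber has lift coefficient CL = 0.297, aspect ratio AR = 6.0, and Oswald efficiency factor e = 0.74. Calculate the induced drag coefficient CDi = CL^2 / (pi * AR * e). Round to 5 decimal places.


Step 1: CL^2 = 0.297^2 = 0.088209
Step 2: pi * AR * e = 3.14159 * 6.0 * 0.74 = 13.948671
Step 3: CDi = 0.088209 / 13.948671 = 0.00632

0.00632


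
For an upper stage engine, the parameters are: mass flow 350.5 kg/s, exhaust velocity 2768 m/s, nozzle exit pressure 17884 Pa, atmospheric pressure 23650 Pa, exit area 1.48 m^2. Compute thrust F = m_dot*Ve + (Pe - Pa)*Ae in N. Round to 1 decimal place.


Step 1: Momentum thrust = m_dot * Ve = 350.5 * 2768 = 970184.0 N
Step 2: Pressure thrust = (Pe - Pa) * Ae = (17884 - 23650) * 1.48 = -8533.68 N
Step 3: Total thrust F = 970184.0 + -8533.68 = 961650.3 N

961650.3


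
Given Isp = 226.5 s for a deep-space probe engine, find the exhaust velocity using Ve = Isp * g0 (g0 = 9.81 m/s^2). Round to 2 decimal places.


Step 1: Ve = Isp * g0 = 226.5 * 9.81
Step 2: Ve = 2221.97 m/s

2221.97


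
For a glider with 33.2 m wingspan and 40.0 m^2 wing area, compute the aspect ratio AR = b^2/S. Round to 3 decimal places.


Step 1: b^2 = 33.2^2 = 1102.24
Step 2: AR = 1102.24 / 40.0 = 27.556

27.556


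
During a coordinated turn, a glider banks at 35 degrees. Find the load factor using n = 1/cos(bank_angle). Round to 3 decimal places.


Step 1: Convert 35 degrees to radians = 0.610865
Step 2: cos(35 deg) = 0.819152
Step 3: n = 1 / 0.819152 = 1.221

1.221


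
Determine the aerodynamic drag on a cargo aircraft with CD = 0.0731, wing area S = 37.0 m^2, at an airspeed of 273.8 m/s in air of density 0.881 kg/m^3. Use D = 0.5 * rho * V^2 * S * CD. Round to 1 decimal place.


Step 1: Dynamic pressure q = 0.5 * 0.881 * 273.8^2 = 33022.7168 Pa
Step 2: Drag D = q * S * CD = 33022.7168 * 37.0 * 0.0731
Step 3: D = 89316.5 N

89316.5


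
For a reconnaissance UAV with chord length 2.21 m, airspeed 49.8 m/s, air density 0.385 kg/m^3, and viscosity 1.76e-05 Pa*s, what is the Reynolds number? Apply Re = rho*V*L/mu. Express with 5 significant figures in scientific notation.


Step 1: Numerator = rho * V * L = 0.385 * 49.8 * 2.21 = 42.37233
Step 2: Re = 42.37233 / 1.76e-05
Step 3: Re = 2.4075e+06

2.4075e+06


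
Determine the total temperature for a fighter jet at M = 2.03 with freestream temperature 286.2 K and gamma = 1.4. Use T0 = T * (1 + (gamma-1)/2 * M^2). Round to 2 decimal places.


Step 1: (gamma-1)/2 = 0.2
Step 2: M^2 = 4.1209
Step 3: 1 + 0.2 * 4.1209 = 1.82418
Step 4: T0 = 286.2 * 1.82418 = 522.08 K

522.08


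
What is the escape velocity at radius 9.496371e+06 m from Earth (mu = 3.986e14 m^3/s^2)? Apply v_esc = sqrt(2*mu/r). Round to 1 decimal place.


Step 1: 2*mu/r = 2 * 3.986e14 / 9.496371e+06 = 83947857.5553
Step 2: v_esc = sqrt(83947857.5553) = 9162.3 m/s

9162.3


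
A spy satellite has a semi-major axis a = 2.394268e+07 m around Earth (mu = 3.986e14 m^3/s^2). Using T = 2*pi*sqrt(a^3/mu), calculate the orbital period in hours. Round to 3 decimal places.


Step 1: a^3 / mu = 1.372519e+22 / 3.986e14 = 3.443349e+07
Step 2: sqrt(3.443349e+07) = 5868.0053 s
Step 3: T = 2*pi * 5868.0053 = 36869.76 s
Step 4: T in hours = 36869.76 / 3600 = 10.242 hours

10.242


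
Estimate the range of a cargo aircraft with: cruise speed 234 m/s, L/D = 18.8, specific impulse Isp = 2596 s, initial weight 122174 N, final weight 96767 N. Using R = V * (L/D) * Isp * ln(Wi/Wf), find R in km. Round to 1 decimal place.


Step 1: Coefficient = V * (L/D) * Isp = 234 * 18.8 * 2596 = 11420323.2 m
Step 2: Wi/Wf = 122174 / 96767 = 1.262559
Step 3: ln(1.262559) = 0.23314
Step 4: R = 11420323.2 * 0.23314 = 2662536.8 m = 2662.5 km

2662.5


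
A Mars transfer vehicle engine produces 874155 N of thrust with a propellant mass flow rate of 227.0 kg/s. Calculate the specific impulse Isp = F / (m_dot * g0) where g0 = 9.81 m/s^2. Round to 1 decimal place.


Step 1: m_dot * g0 = 227.0 * 9.81 = 2226.87
Step 2: Isp = 874155 / 2226.87 = 392.5 s

392.5


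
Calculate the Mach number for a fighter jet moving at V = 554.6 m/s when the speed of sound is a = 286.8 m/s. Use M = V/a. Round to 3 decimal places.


Step 1: M = V / a = 554.6 / 286.8
Step 2: M = 1.934

1.934


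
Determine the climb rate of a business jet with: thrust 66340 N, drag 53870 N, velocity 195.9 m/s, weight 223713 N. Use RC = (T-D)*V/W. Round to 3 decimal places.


Step 1: Excess thrust = T - D = 66340 - 53870 = 12470 N
Step 2: Excess power = 12470 * 195.9 = 2442873.0 W
Step 3: RC = 2442873.0 / 223713 = 10.920 m/s

10.920


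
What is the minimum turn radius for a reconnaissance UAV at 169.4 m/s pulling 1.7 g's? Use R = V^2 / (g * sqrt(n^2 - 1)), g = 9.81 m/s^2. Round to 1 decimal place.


Step 1: V^2 = 169.4^2 = 28696.36
Step 2: n^2 - 1 = 1.7^2 - 1 = 1.89
Step 3: sqrt(1.89) = 1.374773
Step 4: R = 28696.36 / (9.81 * 1.374773) = 2127.8 m

2127.8


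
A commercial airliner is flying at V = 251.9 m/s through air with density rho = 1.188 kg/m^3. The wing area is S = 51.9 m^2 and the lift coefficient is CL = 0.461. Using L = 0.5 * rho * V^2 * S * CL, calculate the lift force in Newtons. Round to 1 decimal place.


Step 1: Calculate dynamic pressure q = 0.5 * 1.188 * 251.9^2 = 0.5 * 1.188 * 63453.61 = 37691.4443 Pa
Step 2: Multiply by wing area and lift coefficient: L = 37691.4443 * 51.9 * 0.461
Step 3: L = 1956185.9612 * 0.461 = 901801.7 N

901801.7


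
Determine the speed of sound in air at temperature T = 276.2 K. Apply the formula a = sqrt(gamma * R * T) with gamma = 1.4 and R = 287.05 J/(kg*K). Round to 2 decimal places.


Step 1: gamma * R * T = 1.4 * 287.05 * 276.2 = 110996.494
Step 2: a = sqrt(110996.494) = 333.16 m/s

333.16


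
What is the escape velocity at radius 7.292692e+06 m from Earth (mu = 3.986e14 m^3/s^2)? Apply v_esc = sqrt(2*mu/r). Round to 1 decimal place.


Step 1: 2*mu/r = 2 * 3.986e14 / 7.292692e+06 = 109314914.1634
Step 2: v_esc = sqrt(109314914.1634) = 10455.4 m/s

10455.4


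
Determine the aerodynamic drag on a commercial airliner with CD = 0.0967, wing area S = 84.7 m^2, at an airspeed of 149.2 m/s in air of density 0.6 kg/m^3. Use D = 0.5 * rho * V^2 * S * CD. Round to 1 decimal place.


Step 1: Dynamic pressure q = 0.5 * 0.6 * 149.2^2 = 6678.192 Pa
Step 2: Drag D = q * S * CD = 6678.192 * 84.7 * 0.0967
Step 3: D = 54697.7 N

54697.7


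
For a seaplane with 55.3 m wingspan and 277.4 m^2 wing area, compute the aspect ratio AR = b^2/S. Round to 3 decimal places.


Step 1: b^2 = 55.3^2 = 3058.09
Step 2: AR = 3058.09 / 277.4 = 11.024

11.024


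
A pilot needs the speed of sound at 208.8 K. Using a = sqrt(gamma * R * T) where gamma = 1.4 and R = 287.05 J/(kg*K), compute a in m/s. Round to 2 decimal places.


Step 1: gamma * R * T = 1.4 * 287.05 * 208.8 = 83910.456
Step 2: a = sqrt(83910.456) = 289.67 m/s

289.67


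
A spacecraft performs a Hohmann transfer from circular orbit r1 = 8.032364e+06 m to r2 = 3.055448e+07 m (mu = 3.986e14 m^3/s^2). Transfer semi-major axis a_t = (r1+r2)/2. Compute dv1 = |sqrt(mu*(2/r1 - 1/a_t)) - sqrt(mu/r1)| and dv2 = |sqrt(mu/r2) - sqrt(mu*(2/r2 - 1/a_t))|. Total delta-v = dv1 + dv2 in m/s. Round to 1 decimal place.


Step 1: Transfer semi-major axis a_t = (8.032364e+06 + 3.055448e+07) / 2 = 1.929342e+07 m
Step 2: v1 (circular at r1) = sqrt(mu/r1) = 7044.45 m/s
Step 3: v_t1 = sqrt(mu*(2/r1 - 1/a_t)) = 8865.02 m/s
Step 4: dv1 = |8865.02 - 7044.45| = 1820.57 m/s
Step 5: v2 (circular at r2) = 3611.86 m/s, v_t2 = 2330.5 m/s
Step 6: dv2 = |3611.86 - 2330.5| = 1281.37 m/s
Step 7: Total delta-v = 1820.57 + 1281.37 = 3101.9 m/s

3101.9


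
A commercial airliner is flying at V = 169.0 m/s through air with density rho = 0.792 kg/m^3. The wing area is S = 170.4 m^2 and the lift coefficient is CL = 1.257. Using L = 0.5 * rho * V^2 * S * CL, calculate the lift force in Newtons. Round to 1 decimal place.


Step 1: Calculate dynamic pressure q = 0.5 * 0.792 * 169.0^2 = 0.5 * 0.792 * 28561.0 = 11310.156 Pa
Step 2: Multiply by wing area and lift coefficient: L = 11310.156 * 170.4 * 1.257
Step 3: L = 1927250.5824 * 1.257 = 2422554.0 N

2422554.0


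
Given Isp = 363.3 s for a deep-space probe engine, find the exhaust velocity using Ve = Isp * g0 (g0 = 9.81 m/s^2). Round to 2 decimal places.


Step 1: Ve = Isp * g0 = 363.3 * 9.81
Step 2: Ve = 3563.97 m/s

3563.97


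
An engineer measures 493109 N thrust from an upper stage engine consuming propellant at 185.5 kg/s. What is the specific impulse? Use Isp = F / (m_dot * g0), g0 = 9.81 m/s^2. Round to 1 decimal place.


Step 1: m_dot * g0 = 185.5 * 9.81 = 1819.76
Step 2: Isp = 493109 / 1819.76 = 271.0 s

271.0


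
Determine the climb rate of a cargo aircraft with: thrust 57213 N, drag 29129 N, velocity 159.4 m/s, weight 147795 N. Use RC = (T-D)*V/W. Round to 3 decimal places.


Step 1: Excess thrust = T - D = 57213 - 29129 = 28084 N
Step 2: Excess power = 28084 * 159.4 = 4476589.6 W
Step 3: RC = 4476589.6 / 147795 = 30.289 m/s

30.289


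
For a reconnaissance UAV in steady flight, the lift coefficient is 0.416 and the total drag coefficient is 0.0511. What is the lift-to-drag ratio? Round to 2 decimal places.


Step 1: L/D = CL / CD = 0.416 / 0.0511
Step 2: L/D = 8.14

8.14


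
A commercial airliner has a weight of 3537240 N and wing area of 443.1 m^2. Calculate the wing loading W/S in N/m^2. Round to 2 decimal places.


Step 1: Wing loading = W / S = 3537240 / 443.1
Step 2: Wing loading = 7982.94 N/m^2

7982.94


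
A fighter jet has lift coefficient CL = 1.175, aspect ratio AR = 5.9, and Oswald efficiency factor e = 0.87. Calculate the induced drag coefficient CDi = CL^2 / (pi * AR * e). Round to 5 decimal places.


Step 1: CL^2 = 1.175^2 = 1.380625
Step 2: pi * AR * e = 3.14159 * 5.9 * 0.87 = 16.125795
Step 3: CDi = 1.380625 / 16.125795 = 0.08562

0.08562


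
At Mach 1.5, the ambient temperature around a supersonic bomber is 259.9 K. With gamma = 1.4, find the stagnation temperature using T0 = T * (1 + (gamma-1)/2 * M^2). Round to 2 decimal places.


Step 1: (gamma-1)/2 = 0.2
Step 2: M^2 = 2.25
Step 3: 1 + 0.2 * 2.25 = 1.45
Step 4: T0 = 259.9 * 1.45 = 376.86 K

376.86


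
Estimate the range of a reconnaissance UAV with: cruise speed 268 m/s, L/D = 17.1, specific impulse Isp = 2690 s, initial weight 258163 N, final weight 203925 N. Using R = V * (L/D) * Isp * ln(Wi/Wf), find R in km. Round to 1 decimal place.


Step 1: Coefficient = V * (L/D) * Isp = 268 * 17.1 * 2690 = 12327732.0 m
Step 2: Wi/Wf = 258163 / 203925 = 1.26597
Step 3: ln(1.26597) = 0.235839
Step 4: R = 12327732.0 * 0.235839 = 2907358.6 m = 2907.4 km

2907.4


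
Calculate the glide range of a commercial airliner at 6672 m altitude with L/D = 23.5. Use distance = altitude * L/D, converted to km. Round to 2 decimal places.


Step 1: Glide distance = altitude * L/D = 6672 * 23.5 = 156792.0 m
Step 2: Convert to km: 156792.0 / 1000 = 156.79 km

156.79


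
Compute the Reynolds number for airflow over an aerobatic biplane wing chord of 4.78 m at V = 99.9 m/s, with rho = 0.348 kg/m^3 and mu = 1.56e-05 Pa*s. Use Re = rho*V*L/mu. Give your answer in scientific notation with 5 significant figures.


Step 1: Numerator = rho * V * L = 0.348 * 99.9 * 4.78 = 166.177656
Step 2: Re = 166.177656 / 1.56e-05
Step 3: Re = 1.0652e+07

1.0652e+07


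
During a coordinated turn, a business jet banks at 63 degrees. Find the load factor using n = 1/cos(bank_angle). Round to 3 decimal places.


Step 1: Convert 63 degrees to radians = 1.099557
Step 2: cos(63 deg) = 0.45399
Step 3: n = 1 / 0.45399 = 2.203

2.203


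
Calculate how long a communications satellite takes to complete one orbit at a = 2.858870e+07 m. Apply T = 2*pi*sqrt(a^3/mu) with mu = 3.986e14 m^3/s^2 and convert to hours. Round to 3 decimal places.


Step 1: a^3 / mu = 2.336594e+22 / 3.986e14 = 5.862002e+07
Step 2: sqrt(5.862002e+07) = 7656.3709 s
Step 3: T = 2*pi * 7656.3709 = 48106.4 s
Step 4: T in hours = 48106.4 / 3600 = 13.363 hours

13.363


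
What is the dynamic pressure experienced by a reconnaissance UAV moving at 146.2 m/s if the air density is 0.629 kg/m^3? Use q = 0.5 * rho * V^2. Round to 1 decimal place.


Step 1: V^2 = 146.2^2 = 21374.44
Step 2: q = 0.5 * 0.629 * 21374.44
Step 3: q = 6722.3 Pa

6722.3


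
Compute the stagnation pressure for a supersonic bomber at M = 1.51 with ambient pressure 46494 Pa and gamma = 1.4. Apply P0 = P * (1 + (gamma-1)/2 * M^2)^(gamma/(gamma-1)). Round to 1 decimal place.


Step 1: (gamma-1)/2 * M^2 = 0.2 * 2.2801 = 0.45602
Step 2: 1 + 0.45602 = 1.45602
Step 3: Exponent gamma/(gamma-1) = 3.5
Step 4: P0 = 46494 * 1.45602^3.5 = 173174.0 Pa

173174.0


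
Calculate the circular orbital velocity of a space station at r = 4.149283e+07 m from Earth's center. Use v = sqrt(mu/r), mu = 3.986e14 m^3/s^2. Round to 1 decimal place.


Step 1: mu / r = 3.986e14 / 4.149283e+07 = 9606478.9989
Step 2: v = sqrt(9606478.9989) = 3099.4 m/s

3099.4


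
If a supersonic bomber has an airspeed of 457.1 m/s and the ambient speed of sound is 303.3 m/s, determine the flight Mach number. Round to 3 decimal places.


Step 1: M = V / a = 457.1 / 303.3
Step 2: M = 1.507

1.507


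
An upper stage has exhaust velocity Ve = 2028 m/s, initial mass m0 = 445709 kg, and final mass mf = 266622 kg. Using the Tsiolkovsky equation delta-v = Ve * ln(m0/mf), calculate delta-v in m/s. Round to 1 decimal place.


Step 1: Mass ratio m0/mf = 445709 / 266622 = 1.671689
Step 2: ln(1.671689) = 0.513834
Step 3: delta-v = 2028 * 0.513834 = 1042.1 m/s

1042.1


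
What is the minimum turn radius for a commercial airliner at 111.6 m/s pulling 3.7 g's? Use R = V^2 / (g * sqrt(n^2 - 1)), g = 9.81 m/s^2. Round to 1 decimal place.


Step 1: V^2 = 111.6^2 = 12454.56
Step 2: n^2 - 1 = 3.7^2 - 1 = 12.69
Step 3: sqrt(12.69) = 3.562303
Step 4: R = 12454.56 / (9.81 * 3.562303) = 356.4 m

356.4


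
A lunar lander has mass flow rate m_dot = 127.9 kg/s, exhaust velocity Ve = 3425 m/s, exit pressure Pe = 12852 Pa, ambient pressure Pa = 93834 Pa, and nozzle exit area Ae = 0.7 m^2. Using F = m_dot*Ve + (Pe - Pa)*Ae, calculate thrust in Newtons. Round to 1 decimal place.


Step 1: Momentum thrust = m_dot * Ve = 127.9 * 3425 = 438057.5 N
Step 2: Pressure thrust = (Pe - Pa) * Ae = (12852 - 93834) * 0.7 = -56687.4 N
Step 3: Total thrust F = 438057.5 + -56687.4 = 381370.1 N

381370.1


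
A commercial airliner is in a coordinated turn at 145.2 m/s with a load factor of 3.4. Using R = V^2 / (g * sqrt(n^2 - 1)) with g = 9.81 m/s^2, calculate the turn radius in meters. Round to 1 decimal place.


Step 1: V^2 = 145.2^2 = 21083.04
Step 2: n^2 - 1 = 3.4^2 - 1 = 10.56
Step 3: sqrt(10.56) = 3.249615
Step 4: R = 21083.04 / (9.81 * 3.249615) = 661.4 m

661.4


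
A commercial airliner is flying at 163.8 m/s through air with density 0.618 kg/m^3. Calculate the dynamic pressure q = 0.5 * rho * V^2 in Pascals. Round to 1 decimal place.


Step 1: V^2 = 163.8^2 = 26830.44
Step 2: q = 0.5 * 0.618 * 26830.44
Step 3: q = 8290.6 Pa

8290.6


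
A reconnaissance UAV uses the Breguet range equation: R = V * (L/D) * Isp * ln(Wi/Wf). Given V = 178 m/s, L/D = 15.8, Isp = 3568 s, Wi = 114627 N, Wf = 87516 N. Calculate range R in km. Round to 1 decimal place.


Step 1: Coefficient = V * (L/D) * Isp = 178 * 15.8 * 3568 = 10034643.2 m
Step 2: Wi/Wf = 114627 / 87516 = 1.309783
Step 3: ln(1.309783) = 0.269862
Step 4: R = 10034643.2 * 0.269862 = 2707966.3 m = 2708.0 km

2708.0


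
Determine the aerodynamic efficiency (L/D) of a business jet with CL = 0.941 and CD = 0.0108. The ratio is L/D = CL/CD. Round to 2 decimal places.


Step 1: L/D = CL / CD = 0.941 / 0.0108
Step 2: L/D = 87.13

87.13


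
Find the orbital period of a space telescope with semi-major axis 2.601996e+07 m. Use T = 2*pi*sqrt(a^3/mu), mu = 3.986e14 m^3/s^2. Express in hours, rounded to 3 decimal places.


Step 1: a^3 / mu = 1.761651e+22 / 3.986e14 = 4.419596e+07
Step 2: sqrt(4.419596e+07) = 6648.0043 s
Step 3: T = 2*pi * 6648.0043 = 41770.64 s
Step 4: T in hours = 41770.64 / 3600 = 11.603 hours

11.603


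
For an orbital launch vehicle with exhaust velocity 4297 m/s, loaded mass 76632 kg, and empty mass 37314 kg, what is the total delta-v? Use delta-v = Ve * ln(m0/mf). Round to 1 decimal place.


Step 1: Mass ratio m0/mf = 76632 / 37314 = 2.053706
Step 2: ln(2.053706) = 0.719646
Step 3: delta-v = 4297 * 0.719646 = 3092.3 m/s

3092.3


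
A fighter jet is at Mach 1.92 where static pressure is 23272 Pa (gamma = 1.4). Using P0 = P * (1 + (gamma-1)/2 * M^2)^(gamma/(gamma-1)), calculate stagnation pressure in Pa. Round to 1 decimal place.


Step 1: (gamma-1)/2 * M^2 = 0.2 * 3.6864 = 0.73728
Step 2: 1 + 0.73728 = 1.73728
Step 3: Exponent gamma/(gamma-1) = 3.5
Step 4: P0 = 23272 * 1.73728^3.5 = 160834.1 Pa

160834.1


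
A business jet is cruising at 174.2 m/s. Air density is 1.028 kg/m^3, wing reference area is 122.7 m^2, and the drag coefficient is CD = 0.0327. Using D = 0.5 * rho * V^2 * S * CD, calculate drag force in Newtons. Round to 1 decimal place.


Step 1: Dynamic pressure q = 0.5 * 1.028 * 174.2^2 = 15597.659 Pa
Step 2: Drag D = q * S * CD = 15597.659 * 122.7 * 0.0327
Step 3: D = 62582.3 N

62582.3


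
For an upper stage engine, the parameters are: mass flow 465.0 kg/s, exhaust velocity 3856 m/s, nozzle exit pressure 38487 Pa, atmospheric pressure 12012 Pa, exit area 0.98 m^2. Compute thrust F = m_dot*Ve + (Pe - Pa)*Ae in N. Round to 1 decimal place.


Step 1: Momentum thrust = m_dot * Ve = 465.0 * 3856 = 1793040.0 N
Step 2: Pressure thrust = (Pe - Pa) * Ae = (38487 - 12012) * 0.98 = 25945.50 N
Step 3: Total thrust F = 1793040.0 + 25945.50 = 1818985.5 N

1818985.5


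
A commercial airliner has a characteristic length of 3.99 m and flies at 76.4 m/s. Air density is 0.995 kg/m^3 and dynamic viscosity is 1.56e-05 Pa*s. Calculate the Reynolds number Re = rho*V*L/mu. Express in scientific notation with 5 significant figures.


Step 1: Numerator = rho * V * L = 0.995 * 76.4 * 3.99 = 303.31182
Step 2: Re = 303.31182 / 1.56e-05
Step 3: Re = 1.9443e+07

1.9443e+07


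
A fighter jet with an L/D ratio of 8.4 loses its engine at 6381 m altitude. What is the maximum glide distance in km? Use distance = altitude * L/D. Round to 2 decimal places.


Step 1: Glide distance = altitude * L/D = 6381 * 8.4 = 53600.4 m
Step 2: Convert to km: 53600.4 / 1000 = 53.60 km

53.60


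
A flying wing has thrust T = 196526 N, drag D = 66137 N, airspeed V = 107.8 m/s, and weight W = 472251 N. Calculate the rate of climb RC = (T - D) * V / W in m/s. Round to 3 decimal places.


Step 1: Excess thrust = T - D = 196526 - 66137 = 130389 N
Step 2: Excess power = 130389 * 107.8 = 14055934.2 W
Step 3: RC = 14055934.2 / 472251 = 29.764 m/s

29.764


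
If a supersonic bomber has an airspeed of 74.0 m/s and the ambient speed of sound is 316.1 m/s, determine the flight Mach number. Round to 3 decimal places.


Step 1: M = V / a = 74.0 / 316.1
Step 2: M = 0.234

0.234


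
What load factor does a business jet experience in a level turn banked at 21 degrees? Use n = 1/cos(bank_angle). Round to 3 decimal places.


Step 1: Convert 21 degrees to radians = 0.366519
Step 2: cos(21 deg) = 0.93358
Step 3: n = 1 / 0.93358 = 1.071

1.071


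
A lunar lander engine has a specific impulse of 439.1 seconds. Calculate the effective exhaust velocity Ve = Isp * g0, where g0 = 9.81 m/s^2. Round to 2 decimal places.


Step 1: Ve = Isp * g0 = 439.1 * 9.81
Step 2: Ve = 4307.57 m/s

4307.57


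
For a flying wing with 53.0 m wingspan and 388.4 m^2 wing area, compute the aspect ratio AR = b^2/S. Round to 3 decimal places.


Step 1: b^2 = 53.0^2 = 2809.0
Step 2: AR = 2809.0 / 388.4 = 7.232

7.232


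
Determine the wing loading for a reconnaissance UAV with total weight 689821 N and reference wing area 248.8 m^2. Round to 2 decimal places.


Step 1: Wing loading = W / S = 689821 / 248.8
Step 2: Wing loading = 2772.59 N/m^2

2772.59


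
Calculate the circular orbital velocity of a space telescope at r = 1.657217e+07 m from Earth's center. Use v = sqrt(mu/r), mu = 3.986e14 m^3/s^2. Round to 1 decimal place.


Step 1: mu / r = 3.986e14 / 1.657217e+07 = 24052372.1396
Step 2: v = sqrt(24052372.1396) = 4904.3 m/s

4904.3


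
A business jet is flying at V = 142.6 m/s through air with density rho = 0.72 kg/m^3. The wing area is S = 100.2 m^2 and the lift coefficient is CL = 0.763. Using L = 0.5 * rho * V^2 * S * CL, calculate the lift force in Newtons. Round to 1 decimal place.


Step 1: Calculate dynamic pressure q = 0.5 * 0.72 * 142.6^2 = 0.5 * 0.72 * 20334.76 = 7320.5136 Pa
Step 2: Multiply by wing area and lift coefficient: L = 7320.5136 * 100.2 * 0.763
Step 3: L = 733515.4627 * 0.763 = 559672.3 N

559672.3
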